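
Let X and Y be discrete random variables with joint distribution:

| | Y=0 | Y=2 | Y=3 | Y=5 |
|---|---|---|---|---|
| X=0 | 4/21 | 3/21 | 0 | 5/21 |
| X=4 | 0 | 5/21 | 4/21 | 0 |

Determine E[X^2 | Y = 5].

P(Y = 5) = 5/21.
Σ X^2·P over the event = 0·(5/21) = 0.
E[X^2 | Y = 5] = (0) / (5/21) = 0.

0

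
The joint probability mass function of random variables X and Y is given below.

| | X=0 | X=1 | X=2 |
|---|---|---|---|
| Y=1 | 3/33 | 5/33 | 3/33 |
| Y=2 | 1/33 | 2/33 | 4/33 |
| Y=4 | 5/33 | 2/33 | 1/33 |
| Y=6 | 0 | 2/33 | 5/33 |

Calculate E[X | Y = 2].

10/7

P(Y = 2) = 7/33.
Σ X·P over the event = 0·(1/33) + 1·(2/33) + 2·(4/33) = 10/33.
E[X | Y = 2] = (10/33) / (7/33) = 10/7.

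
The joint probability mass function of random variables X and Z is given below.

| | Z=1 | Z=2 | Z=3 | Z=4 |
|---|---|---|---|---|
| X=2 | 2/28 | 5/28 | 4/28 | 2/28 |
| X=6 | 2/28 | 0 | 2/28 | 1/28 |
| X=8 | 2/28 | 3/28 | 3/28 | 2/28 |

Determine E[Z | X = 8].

P(X = 8) = 5/14.
Σ Z·P over the event = 1·(2/28) + 2·(3/28) + 3·(3/28) + 4·(2/28) = 25/28.
E[Z | X = 8] = (25/28) / (5/14) = 5/2.

5/2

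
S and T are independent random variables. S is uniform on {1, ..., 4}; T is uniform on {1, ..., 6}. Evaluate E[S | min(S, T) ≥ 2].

3

P(min(S, T) ≥ 2) = 5/8.
Summing S·P(x,y) over outcomes with min(S, T) ≥ 2 gives 15/8.
E[S | min(S, T) ≥ 2] = (15/8) / (5/8) = 3.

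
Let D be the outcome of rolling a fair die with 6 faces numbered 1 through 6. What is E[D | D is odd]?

Given D is odd, D is equally likely to be any of {1, 3, 5}.
E[D | D is odd] = (1 + 3 + 5) / 3 = 3.

3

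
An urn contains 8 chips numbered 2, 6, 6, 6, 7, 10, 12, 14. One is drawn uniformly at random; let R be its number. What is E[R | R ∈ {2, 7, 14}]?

23/3

P(R ∈ {2, 7, 14}) = 3/8.
Σ over the event: 2·1/8 + 7·1/8 + 14·1/8 = 23/8.
E[R | R ∈ {2, 7, 14}] = (23/8) / (3/8) = 23/3.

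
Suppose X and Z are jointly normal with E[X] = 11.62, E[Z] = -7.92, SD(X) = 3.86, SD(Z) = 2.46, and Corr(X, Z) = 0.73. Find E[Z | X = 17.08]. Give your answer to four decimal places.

-5.3798

For a bivariate normal, E[Z | X=x] = μ_Z + ρ·(σ_Z/σ_X)·(x − μ_X).
E[Z | X=17.08] = -7.92 + (0.73)·(2.46/3.86)·(17.08 − (11.62)) = -7.92 + (0.46523)·(5.46) = -5.3798.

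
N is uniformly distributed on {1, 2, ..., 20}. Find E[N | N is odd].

Given N is odd, N is equally likely to be any of {1, 3, 5, 7, 9, 11, 13, 15, 17, 19}.
E[N | N is odd] = (1 + 3 + 5 + 7 + 9 + 11 + 13 + 15 + 17 + 19) / 10 = 10.

10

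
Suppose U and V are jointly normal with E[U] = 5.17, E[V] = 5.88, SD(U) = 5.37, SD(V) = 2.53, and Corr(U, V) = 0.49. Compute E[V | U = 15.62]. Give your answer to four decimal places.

For a bivariate normal, E[V | U=x] = μ_V + ρ·(σ_V/σ_U)·(x − μ_U).
E[V | U=15.62] = 5.88 + (0.49)·(2.53/5.37)·(15.62 − (5.17)) = 5.88 + (0.23086)·(10.45) = 8.2925.

8.2925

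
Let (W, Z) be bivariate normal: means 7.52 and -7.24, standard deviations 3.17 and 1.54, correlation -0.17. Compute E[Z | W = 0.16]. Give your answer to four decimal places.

-6.6322

E[Z | W=x] = μ_Z + ρ(σ_Z/σ_W)(x − μ_W) for jointly normal variables.
E[Z | W=0.16] = -7.24 + (-0.17)·(1.54/3.17)·(0.16 − (7.52)) = -7.24 + (-0.082587)·(-7.36) = -6.6322.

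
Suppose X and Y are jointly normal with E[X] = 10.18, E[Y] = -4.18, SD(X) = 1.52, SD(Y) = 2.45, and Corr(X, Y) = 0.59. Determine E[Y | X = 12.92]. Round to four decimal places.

E[Y | X=x] = μ_Y + ρ(σ_Y/σ_X)(x − μ_X) for jointly normal variables.
E[Y | X=12.92] = -4.18 + (0.59)·(2.45/1.52)·(12.92 − (10.18)) = -4.18 + (0.95099)·(2.74) = -1.5743.

-1.5743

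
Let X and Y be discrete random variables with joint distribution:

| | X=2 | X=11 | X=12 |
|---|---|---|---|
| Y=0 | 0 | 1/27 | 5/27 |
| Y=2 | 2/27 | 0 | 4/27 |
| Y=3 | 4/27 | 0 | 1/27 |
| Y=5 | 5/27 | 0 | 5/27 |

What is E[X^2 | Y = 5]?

P(Y = 5) = 10/27.
Summing X^2·P(X=x,Y=y) over the conditioning event gives 740/27.
E[X^2 | Y = 5] = (740/27) / (10/27) = 74.

74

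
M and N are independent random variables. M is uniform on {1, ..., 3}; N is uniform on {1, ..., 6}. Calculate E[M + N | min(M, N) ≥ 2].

13/2

Outcomes with min(M, N) ≥ 2: (2,2), (2,3), (2,4), (2,5), (2,6), (3,2), (3,3), (3,4), (3,5), (3,6), each with probability 1/18.
E[M + N | min(M, N) ≥ 2] = (4 + 5 + 6 + 7 + 8 + 5 + 6 + 7 + 8 + 9) / 10 = 13/2.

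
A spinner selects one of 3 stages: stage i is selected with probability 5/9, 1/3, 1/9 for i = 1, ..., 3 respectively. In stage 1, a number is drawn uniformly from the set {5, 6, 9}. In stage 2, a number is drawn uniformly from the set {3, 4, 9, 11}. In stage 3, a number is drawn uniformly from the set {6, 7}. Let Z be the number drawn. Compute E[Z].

E[Z | stage 1] = (5+6+9)/3 = 20/3.
E[Z | stage 2] = (3+4+9+11)/4 = 27/4.
E[Z | stage 3] = (6+7)/2 = 13/2.
E[Z] = (5/9)·(20/3) + (1/3)·(27/4) + (1/9)·(13/2) = 721/108.

721/108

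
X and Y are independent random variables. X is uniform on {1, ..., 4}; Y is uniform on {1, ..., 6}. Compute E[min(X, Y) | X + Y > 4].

P(X + Y > 4) = 3/4.
Summing min(X,Y)·P(x,y) over outcomes with X + Y > 4 gives 43/24.
E[min(X, Y) | X + Y > 4] = (43/24) / (3/4) = 43/18.

43/18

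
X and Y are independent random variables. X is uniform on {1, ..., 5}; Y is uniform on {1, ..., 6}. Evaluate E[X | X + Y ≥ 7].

11/3

P(X + Y ≥ 7) = 1/2.
Summing X·P(x,y) over outcomes with X + Y ≥ 7 gives 11/6.
E[X | X + Y ≥ 7] = (11/6) / (1/2) = 11/3.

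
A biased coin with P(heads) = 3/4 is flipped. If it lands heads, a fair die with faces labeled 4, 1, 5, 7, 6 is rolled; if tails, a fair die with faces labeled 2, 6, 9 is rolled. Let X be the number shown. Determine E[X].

73/15

E[X | heads] = (4+1+5+7+6)/5 = 23/5.
E[X | tails] = (2+6+9)/3 = 17/3.
By the law of total expectation,
E[X] = (3/4)·(23/5) + (1/4)·(17/3) = 73/15.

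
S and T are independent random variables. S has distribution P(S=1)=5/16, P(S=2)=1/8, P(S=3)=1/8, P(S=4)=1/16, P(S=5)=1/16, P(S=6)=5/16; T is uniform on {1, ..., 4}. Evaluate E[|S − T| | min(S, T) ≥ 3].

31/18

P(min(S, T) ≥ 3) = 9/32.
Summing |S−T|·P(x,y) over outcomes with min(S, T) ≥ 3 gives 31/64.
E[|S − T| | min(S, T) ≥ 3] = (31/64) / (9/32) = 31/18.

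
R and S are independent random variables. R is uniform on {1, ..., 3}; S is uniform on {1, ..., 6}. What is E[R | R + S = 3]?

Outcomes with R + S = 3: (1,2), (2,1), each with probability 1/18.
E[R | R + S = 3] = (1 + 2) / 2 = 3/2.

3/2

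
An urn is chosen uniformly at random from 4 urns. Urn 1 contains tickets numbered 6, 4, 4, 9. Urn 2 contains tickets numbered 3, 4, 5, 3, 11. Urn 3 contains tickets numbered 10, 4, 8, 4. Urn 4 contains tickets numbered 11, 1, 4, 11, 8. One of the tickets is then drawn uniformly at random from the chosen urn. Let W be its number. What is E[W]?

489/80

E[W | urn 1] = (6+4+4+9)/4 = 23/4.
E[W | urn 2] = (3+4+5+3+11)/5 = 26/5.
E[W | urn 3] = (10+4+8+4)/4 = 13/2.
E[W | urn 4] = (11+1+4+11+8)/5 = 7.
By the law of total expectation,
E[W] = (1/4)·(23/4) + (1/4)·(26/5) + (1/4)·(13/2) + (1/4)·(7) = 489/80.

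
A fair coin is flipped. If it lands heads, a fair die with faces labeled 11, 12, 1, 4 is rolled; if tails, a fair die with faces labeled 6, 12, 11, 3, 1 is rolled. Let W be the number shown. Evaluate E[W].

34/5

E[W | heads] = (11+12+1+4)/4 = 7.
E[W | tails] = (6+12+11+3+1)/5 = 33/5.
By the law of total expectation,
E[W] = (1/2)·(7) + (1/2)·(33/5) = 34/5.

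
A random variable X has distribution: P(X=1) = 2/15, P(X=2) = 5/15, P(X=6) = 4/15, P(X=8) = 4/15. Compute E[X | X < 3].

P(X < 3) = 7/15.
Σ over the event: 1·2/15 + 2·1/3 = 4/5.
E[X | X < 3] = (4/5) / (7/15) = 12/7.

12/7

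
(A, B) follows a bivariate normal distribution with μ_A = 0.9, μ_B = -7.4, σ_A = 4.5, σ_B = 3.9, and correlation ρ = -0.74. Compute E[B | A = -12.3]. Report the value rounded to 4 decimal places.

1.0656

The regression of B on A has slope ρ·σ_B/σ_A and passes through (μ_A, μ_B).
E[B | A=-12.3] = -7.4 + (-0.74)·(3.9/4.5)·(-12.3 − (0.9)) = -7.4 + (-0.64133)·(-13.2) = 1.0656.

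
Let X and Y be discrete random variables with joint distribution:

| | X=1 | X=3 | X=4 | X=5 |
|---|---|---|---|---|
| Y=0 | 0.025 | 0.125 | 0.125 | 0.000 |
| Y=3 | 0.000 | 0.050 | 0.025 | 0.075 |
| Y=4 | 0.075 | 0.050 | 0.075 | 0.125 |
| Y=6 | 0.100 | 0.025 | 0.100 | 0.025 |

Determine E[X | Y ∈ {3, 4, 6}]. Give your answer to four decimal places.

P(Y ∈ {3, 4, 6}) = 0.725.
Summing X·P(X=x,Y=y) over the conditioning event gives 2.475.
E[X | Y ∈ {3, 4, 6}] = (2.475) / (0.725) = 3.4138.

3.4138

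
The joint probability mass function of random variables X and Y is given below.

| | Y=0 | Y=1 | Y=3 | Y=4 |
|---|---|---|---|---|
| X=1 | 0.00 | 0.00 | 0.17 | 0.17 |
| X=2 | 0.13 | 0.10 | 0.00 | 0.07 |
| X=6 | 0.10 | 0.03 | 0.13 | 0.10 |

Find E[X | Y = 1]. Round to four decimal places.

2.9231

P(Y = 1) = 0.13.
Σ X·P over the event = 2·(0.10) + 6·(0.03) = 0.38.
E[X | Y = 1] = (0.38) / (0.13) = 2.9231.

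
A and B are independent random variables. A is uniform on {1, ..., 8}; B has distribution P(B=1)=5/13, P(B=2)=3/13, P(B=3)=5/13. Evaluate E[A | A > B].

P(A > B) = 3/4.
Summing A·P(x,y) over outcomes with A > B gives 53/13.
E[A | A > B] = (53/13) / (3/4) = 212/39.

212/39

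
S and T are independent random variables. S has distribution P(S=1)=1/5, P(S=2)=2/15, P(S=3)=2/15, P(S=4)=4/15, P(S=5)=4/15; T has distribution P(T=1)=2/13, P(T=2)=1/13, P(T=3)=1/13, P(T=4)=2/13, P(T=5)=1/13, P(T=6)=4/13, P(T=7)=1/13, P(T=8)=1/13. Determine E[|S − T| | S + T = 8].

P(S + T = 8) = 5/39.
Summing |S−T|·P(x,y) over outcomes with S + T = 8 gives 62/195.
E[|S − T| | S + T = 8] = (62/195) / (5/39) = 62/25.

62/25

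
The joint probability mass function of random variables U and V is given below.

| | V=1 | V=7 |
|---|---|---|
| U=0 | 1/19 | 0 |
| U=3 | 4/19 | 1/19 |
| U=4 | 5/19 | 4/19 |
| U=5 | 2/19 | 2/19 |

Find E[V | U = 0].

1

P(U = 0) = 1/19.
Σ V·P over the event = 1·(1/19) = 1/19.
E[V | U = 0] = (1/19) / (1/19) = 1.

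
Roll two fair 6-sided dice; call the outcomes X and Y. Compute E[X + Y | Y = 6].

Outcomes with Y = 6: (1,6), (2,6), (3,6), (4,6), (5,6), (6,6), each with probability 1/36.
E[X + Y | Y = 6] = (7 + 8 + 9 + 10 + 11 + 12) / 6 = 19/2.

19/2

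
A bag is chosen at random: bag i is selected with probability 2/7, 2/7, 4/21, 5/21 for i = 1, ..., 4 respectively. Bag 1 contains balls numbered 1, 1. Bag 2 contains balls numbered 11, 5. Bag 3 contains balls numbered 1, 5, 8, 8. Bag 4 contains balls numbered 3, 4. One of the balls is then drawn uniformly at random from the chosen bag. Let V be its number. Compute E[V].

E[V | bag 1] = (1+1)/2 = 1.
E[V | bag 2] = (11+5)/2 = 8.
E[V | bag 3] = (1+5+8+8)/4 = 11/2.
E[V | bag 4] = (3+4)/2 = 7/2.
By the law of total expectation,
E[V] = (2/7)·(1) + (2/7)·(8) + (4/21)·(11/2) + (5/21)·(7/2) = 187/42.

187/42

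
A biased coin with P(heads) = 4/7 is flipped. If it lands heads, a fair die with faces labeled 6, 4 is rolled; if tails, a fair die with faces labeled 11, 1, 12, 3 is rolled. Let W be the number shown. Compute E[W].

23/4

E[W | heads] = (6+4)/2 = 5.
E[W | tails] = (11+1+12+3)/4 = 27/4.
E[W] = (4/7)·(5) + (3/7)·(27/4) = 23/4.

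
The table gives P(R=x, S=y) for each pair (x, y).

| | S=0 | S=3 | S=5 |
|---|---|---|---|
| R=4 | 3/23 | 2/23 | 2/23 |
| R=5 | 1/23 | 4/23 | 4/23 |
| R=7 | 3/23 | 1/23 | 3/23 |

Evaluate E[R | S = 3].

P(S = 3) = 7/23.
Σ R·P over the event = 4·(2/23) + 5·(4/23) + 7·(1/23) = 35/23.
E[R | S = 3] = (35/23) / (7/23) = 5.

5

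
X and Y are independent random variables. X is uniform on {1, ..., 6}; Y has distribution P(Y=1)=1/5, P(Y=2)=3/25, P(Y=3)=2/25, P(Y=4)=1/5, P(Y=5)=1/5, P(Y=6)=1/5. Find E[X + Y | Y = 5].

P(Y = 5) = 1/5.
Summing (X+Y)·P(x,y) over outcomes with Y = 5 gives 17/10.
E[X + Y | Y = 5] = (17/10) / (1/5) = 17/2.

17/2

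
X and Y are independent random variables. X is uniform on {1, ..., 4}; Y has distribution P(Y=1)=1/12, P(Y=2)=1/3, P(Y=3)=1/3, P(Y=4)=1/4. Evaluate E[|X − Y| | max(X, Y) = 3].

18/17

P(max(X, Y) = 3) = 17/48.
Summing |X−Y|·P(x,y) over outcomes with max(X, Y) = 3 gives 3/8.
E[|X − Y| | max(X, Y) = 3] = (3/8) / (17/48) = 18/17.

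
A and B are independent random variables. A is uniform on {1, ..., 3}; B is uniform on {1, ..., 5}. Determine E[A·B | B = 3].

6

P(B = 3) = 1/5.
Summing AB·P(x,y) over outcomes with B = 3 gives 6/5.
E[A·B | B = 3] = (6/5) / (1/5) = 6.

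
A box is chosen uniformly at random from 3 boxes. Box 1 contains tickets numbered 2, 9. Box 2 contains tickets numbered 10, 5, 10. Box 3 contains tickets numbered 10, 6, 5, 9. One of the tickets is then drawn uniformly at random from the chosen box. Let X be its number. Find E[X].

E[X | box 1] = (2+9)/2 = 11/2.
E[X | box 2] = (10+5+10)/3 = 25/3.
E[X | box 3] = (10+6+5+9)/4 = 15/2.
By the law of total expectation,
E[X] = (1/3)·(11/2) + (1/3)·(25/3) + (1/3)·(15/2) = 64/9.

64/9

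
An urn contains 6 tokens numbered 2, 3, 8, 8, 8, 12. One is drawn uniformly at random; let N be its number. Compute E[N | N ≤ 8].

P(N ≤ 8) = 5/6.
Σ over the event: 2·1/6 + 3·1/6 + 8·1/2 = 29/6.
E[N | N ≤ 8] = (29/6) / (5/6) = 29/5.

29/5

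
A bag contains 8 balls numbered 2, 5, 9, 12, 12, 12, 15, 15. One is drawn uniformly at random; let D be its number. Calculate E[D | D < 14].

26/3

P(D < 14) = 3/4.
Σ over the event: 2·1/8 + 5·1/8 + 9·1/8 + 12·3/8 = 13/2.
E[D | D < 14] = (13/2) / (3/4) = 26/3.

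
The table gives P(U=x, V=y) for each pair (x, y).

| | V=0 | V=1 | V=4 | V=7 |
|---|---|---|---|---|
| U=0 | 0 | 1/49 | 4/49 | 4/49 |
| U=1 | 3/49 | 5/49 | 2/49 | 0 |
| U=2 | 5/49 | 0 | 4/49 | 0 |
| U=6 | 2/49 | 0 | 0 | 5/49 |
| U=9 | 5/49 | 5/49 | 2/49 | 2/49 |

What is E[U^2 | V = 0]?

P(V = 0) = 15/49.
Σ U^2·P over the event = 1·(3/49) + 4·(5/49) + 36·(2/49) + 81·(5/49) = 500/49.
E[U^2 | V = 0] = (500/49) / (15/49) = 100/3.

100/3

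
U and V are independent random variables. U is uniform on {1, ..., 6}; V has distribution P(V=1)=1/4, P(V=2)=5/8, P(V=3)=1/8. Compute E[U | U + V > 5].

5

P(U + V > 5) = 23/48.
Summing U·P(x,y) over outcomes with U + V > 5 gives 115/48.
E[U | U + V > 5] = (115/48) / (23/48) = 5.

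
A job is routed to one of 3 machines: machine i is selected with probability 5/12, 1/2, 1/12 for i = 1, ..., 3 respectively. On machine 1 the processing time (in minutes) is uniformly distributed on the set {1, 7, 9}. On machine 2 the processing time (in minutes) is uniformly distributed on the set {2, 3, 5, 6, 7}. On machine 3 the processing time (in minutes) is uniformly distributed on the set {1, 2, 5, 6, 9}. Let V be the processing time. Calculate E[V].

227/45

E[V | machine 1] = (1+7+9)/3 = 17/3.
E[V | machine 2] = (2+3+5+6+7)/5 = 23/5.
E[V | machine 3] = (1+2+5+6+9)/5 = 23/5.
E[V] = (5/12)·(17/3) + (1/2)·(23/5) + (1/12)·(23/5) = 227/45.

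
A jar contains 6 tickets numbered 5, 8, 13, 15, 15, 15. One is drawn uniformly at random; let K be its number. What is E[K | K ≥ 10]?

29/2

P(K ≥ 10) = 2/3.
Σ over the event: 13·1/6 + 15·1/2 = 29/3.
E[K | K ≥ 10] = (29/3) / (2/3) = 29/2.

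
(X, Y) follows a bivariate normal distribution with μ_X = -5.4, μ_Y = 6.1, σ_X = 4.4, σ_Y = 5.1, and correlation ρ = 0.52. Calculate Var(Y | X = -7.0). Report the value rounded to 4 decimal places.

18.9769

Var(Y | X=x) = (1 − ρ²)·σ_Y².
Var(Y | X=-7.0) = (5.1)²·(1 − (0.52)²) = 26.01·0.7296 = 18.9769.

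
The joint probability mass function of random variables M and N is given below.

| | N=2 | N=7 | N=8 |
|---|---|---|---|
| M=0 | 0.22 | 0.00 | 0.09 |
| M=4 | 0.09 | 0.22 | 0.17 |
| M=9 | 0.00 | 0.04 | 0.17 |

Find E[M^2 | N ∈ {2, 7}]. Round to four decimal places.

P(N ∈ {2, 7}) = 0.57.
Σ M^2·P over the event = 0·(0.22) + 16·(0.09) + 16·(0.22) + 81·(0.04) = 8.20.
E[M^2 | N ∈ {2, 7}] = (8.20) / (0.57) = 14.3860.

14.3860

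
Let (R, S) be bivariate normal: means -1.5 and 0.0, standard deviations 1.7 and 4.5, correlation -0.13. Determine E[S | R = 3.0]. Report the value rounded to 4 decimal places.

-1.5485

E[S | R=x] = μ_S + ρ(σ_S/σ_R)(x − μ_R) for jointly normal variables.
E[S | R=3.0] = 0.0 + (-0.13)·(4.5/1.7)·(3.0 − (-1.5)) = 0.0 + (-0.34412)·(4.5) = -1.5485.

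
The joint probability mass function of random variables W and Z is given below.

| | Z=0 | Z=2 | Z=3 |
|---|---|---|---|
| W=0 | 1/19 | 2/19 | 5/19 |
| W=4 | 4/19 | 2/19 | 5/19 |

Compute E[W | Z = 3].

P(Z = 3) = 10/19.
Σ W·P over the event = 0·(5/19) + 4·(5/19) = 20/19.
E[W | Z = 3] = (20/19) / (10/19) = 2.

2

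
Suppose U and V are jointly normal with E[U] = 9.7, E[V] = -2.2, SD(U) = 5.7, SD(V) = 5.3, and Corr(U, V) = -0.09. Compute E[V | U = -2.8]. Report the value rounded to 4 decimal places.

The regression of V on U has slope ρ·σ_V/σ_U and passes through (μ_U, μ_V).
E[V | U=-2.8] = -2.2 + (-0.09)·(5.3/5.7)·(-2.8 − (9.7)) = -2.2 + (-0.0836842)·(-12.5) = -1.1539.

-1.1539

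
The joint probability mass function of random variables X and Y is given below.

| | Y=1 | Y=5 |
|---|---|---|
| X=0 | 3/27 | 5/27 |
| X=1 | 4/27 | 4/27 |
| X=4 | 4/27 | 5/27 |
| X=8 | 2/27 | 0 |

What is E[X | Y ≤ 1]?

P(Y ≤ 1) = 13/27.
Σ X·P over the event = 0·(3/27) + 1·(4/27) + 4·(4/27) + 8·(2/27) = 4/3.
E[X | Y ≤ 1] = (4/3) / (13/27) = 36/13.

36/13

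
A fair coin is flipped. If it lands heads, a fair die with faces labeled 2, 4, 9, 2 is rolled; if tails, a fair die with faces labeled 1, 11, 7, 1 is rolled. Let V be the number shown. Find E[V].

E[V | heads] = (2+4+9+2)/4 = 17/4.
E[V | tails] = (1+11+7+1)/4 = 5.
E[V] = (1/2)·(17/4) + (1/2)·(5) = 37/8.

37/8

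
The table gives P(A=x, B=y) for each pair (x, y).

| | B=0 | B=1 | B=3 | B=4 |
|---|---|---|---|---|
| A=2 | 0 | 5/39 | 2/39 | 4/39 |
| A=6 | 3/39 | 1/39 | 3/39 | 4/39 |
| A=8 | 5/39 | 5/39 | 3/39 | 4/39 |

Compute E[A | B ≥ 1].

P(B ≥ 1) = 31/39.
Summing A·P(A=x,B=y) over the conditioning event gives 166/39.
E[A | B ≥ 1] = (166/39) / (31/39) = 166/31.

166/31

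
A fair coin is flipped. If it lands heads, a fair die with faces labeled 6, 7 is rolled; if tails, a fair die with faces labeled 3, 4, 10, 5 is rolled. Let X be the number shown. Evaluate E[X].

E[X | heads] = (6+7)/2 = 13/2.
E[X | tails] = (3+4+10+5)/4 = 11/2.
E[X] = (1/2)·(13/2) + (1/2)·(11/2) = 6.

6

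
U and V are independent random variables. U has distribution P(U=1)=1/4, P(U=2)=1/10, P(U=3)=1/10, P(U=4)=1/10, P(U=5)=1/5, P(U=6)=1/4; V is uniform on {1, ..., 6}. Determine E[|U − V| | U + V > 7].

P(U + V > 7) = 53/120.
Summing |U−V|·P(x,y) over outcomes with U + V > 7 gives 3/4.
E[|U − V| | U + V > 7] = (3/4) / (53/120) = 90/53.

90/53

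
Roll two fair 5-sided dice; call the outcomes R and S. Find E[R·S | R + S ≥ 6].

P(R + S ≥ 6) = 3/5.
Summing RS·P(x,y) over outcomes with R + S ≥ 6 gives 38/5.
E[R·S | R + S ≥ 6] = (38/5) / (3/5) = 38/3.

38/3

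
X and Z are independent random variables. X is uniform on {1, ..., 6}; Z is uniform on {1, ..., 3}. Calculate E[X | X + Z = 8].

11/2

Outcomes with X + Z = 8: (5,3), (6,2), each with probability 1/18.
E[X | X + Z = 8] = (5 + 6) / 2 = 11/2.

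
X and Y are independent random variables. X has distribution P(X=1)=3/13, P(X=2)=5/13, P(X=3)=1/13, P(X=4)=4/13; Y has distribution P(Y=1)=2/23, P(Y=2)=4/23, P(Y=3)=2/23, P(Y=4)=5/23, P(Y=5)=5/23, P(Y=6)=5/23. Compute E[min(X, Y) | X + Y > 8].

35/9

P(X + Y > 8) = 45/299.
Summing min(X,Y)·P(x,y) over outcomes with X + Y > 8 gives 175/299.
E[min(X, Y) | X + Y > 8] = (175/299) / (45/299) = 35/9.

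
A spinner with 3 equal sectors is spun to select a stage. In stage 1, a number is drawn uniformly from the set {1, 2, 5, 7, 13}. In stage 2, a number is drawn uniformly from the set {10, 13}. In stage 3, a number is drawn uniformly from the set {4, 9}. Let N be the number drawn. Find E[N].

E[N | stage 1] = (1+2+5+7+13)/5 = 28/5.
E[N | stage 2] = (10+13)/2 = 23/2.
E[N | stage 3] = (4+9)/2 = 13/2.
E[N] = (1/3)·(28/5) + (1/3)·(23/2) + (1/3)·(13/2) = 118/15.

118/15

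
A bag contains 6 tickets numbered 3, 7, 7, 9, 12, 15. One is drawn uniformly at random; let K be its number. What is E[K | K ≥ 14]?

15

P(K ≥ 14) = 1/6.
Σ over the event: 15·1/6 = 5/2.
E[K | K ≥ 14] = (5/2) / (1/6) = 15.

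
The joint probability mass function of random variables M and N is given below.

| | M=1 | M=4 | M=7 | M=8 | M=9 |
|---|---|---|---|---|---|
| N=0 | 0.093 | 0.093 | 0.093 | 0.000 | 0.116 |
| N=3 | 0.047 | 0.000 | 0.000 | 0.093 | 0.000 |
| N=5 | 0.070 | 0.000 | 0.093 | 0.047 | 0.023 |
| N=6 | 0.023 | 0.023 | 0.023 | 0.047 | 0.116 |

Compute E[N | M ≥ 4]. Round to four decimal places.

P(M ≥ 4) = 0.767.
Summing N·P(M=x,N=y) over the conditioning event gives 2.348.
E[N | M ≥ 4] = (2.348) / (0.767) = 3.0613.

3.0613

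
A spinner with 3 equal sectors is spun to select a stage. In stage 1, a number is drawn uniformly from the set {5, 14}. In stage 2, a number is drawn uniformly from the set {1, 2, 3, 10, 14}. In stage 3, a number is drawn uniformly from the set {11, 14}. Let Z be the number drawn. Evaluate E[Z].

E[Z | stage 1] = (5+14)/2 = 19/2.
E[Z | stage 2] = (1+2+3+10+14)/5 = 6.
E[Z | stage 3] = (11+14)/2 = 25/2.
E[Z] = (1/3)·(19/2) + (1/3)·(6) + (1/3)·(25/2) = 28/3.

28/3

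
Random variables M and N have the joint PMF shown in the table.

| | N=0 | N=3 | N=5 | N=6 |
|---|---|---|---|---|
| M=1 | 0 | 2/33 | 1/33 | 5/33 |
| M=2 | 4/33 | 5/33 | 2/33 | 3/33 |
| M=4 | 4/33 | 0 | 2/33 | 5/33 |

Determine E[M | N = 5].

13/5

P(N = 5) = 5/33.
Σ M·P over the event = 1·(1/33) + 2·(2/33) + 4·(2/33) = 13/33.
E[M | N = 5] = (13/33) / (5/33) = 13/5.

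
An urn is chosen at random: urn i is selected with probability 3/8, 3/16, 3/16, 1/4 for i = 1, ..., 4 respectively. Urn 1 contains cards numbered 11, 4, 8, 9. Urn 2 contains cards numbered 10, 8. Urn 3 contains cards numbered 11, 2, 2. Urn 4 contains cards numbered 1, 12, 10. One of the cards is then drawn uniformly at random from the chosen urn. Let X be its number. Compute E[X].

E[X | urn 1] = (11+4+8+9)/4 = 8.
E[X | urn 2] = (10+8)/2 = 9.
E[X | urn 3] = (11+2+2)/3 = 5.
E[X | urn 4] = (1+12+10)/3 = 23/3.
E[X] = (3/8)·(8) + (3/16)·(9) + (3/16)·(5) + (1/4)·(23/3) = 181/24.

181/24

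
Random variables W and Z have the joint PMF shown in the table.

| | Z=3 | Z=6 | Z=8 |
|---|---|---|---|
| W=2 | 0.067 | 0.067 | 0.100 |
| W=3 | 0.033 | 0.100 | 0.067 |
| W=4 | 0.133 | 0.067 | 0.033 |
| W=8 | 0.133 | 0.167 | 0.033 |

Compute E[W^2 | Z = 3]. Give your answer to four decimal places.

30.6148

P(Z = 3) = 0.366.
Σ W^2·P over the event = 4·(0.067) + 9·(0.033) + 16·(0.133) + 64·(0.133) = 11.205.
E[W^2 | Z = 3] = (11.205) / (0.366) = 30.6148.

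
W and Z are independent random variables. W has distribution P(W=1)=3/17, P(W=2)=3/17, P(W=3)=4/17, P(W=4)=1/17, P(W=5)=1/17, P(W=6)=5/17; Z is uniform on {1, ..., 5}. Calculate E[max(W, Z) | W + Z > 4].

P(W + Z > 4) = 66/85.
Summing max(W,Z)·P(x,y) over outcomes with W + Z > 4 gives 319/85.
E[max(W, Z) | W + Z > 4] = (319/85) / (66/85) = 29/6.

29/6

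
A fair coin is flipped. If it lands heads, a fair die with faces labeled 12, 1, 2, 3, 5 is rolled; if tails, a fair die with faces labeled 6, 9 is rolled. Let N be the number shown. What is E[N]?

E[N | heads] = (12+1+2+3+5)/5 = 23/5.
E[N | tails] = (6+9)/2 = 15/2.
E[N] = (1/2)·(23/5) + (1/2)·(15/2) = 121/20.

121/20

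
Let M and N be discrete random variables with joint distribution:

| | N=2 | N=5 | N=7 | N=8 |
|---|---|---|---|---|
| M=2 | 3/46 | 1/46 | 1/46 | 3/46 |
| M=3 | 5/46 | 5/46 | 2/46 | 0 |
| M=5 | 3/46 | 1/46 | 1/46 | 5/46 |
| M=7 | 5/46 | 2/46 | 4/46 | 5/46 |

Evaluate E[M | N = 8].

66/13

P(N = 8) = 13/46.
Σ M·P over the event = 2·(3/46) + 5·(5/46) + 7·(5/46) = 33/23.
E[M | N = 8] = (33/23) / (13/46) = 66/13.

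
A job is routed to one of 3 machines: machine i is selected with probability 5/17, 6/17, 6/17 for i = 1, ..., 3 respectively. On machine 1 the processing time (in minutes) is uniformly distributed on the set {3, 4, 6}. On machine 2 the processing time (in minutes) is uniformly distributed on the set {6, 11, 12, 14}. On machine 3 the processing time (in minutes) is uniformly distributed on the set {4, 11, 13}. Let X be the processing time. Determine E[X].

E[X | machine 1] = (3+4+6)/3 = 13/3.
E[X | machine 2] = (6+11+12+14)/4 = 43/4.
E[X | machine 3] = (4+11+13)/3 = 28/3.
By the law of total expectation,
E[X] = (5/17)·(13/3) + (6/17)·(43/4) + (6/17)·(28/3) = 853/102.

853/102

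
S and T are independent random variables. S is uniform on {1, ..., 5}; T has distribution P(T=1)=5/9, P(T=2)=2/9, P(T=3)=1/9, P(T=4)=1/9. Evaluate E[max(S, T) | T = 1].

3

P(T = 1) = 5/9.
Summing max(S,T)·P(x,y) over outcomes with T = 1 gives 5/3.
E[max(S, T) | T = 1] = (5/3) / (5/9) = 3.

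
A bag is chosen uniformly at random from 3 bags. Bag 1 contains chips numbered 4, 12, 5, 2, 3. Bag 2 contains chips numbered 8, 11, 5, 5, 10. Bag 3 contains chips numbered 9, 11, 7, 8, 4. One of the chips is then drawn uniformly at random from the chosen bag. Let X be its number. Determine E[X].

E[X | bag 1] = (4+12+5+2+3)/5 = 26/5.
E[X | bag 2] = (8+11+5+5+10)/5 = 39/5.
E[X | bag 3] = (9+11+7+8+4)/5 = 39/5.
E[X] = (1/3)·(26/5) + (1/3)·(39/5) + (1/3)·(39/5) = 104/15.

104/15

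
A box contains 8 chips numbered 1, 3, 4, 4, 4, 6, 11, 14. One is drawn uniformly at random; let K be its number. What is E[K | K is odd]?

5

P(K is odd) = 3/8.
Σ over the event: 1·1/8 + 3·1/8 + 11·1/8 = 15/8.
E[K | K is odd] = (15/8) / (3/8) = 5.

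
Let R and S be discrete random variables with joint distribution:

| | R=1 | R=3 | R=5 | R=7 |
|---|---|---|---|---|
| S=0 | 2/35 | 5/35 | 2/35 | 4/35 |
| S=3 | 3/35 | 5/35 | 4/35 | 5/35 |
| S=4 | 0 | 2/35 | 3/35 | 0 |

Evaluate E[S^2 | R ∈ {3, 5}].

23/3

P(R ∈ {3, 5}) = 3/5.
Σ S^2·P over the event = 0·(5/35) + 9·(5/35) + 16·(2/35) + 0·(2/35) + 9·(4/35) + 16·(3/35) = 23/5.
E[S^2 | R ∈ {3, 5}] = (23/5) / (3/5) = 23/3.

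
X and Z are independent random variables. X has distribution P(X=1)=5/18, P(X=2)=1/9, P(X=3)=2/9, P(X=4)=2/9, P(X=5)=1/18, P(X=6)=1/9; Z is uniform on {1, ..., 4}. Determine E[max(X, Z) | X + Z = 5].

P(X + Z = 5) = 5/24.
Summing max(X,Z)·P(x,y) over outcomes with X + Z = 5 gives 3/4.
E[max(X, Z) | X + Z = 5] = (3/4) / (5/24) = 18/5.

18/5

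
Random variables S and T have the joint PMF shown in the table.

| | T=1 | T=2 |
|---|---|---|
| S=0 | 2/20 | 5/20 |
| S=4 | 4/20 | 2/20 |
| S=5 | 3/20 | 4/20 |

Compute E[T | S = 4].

4/3

P(S = 4) = 3/10.
Σ T·P over the event = 1·(4/20) + 2·(2/20) = 2/5.
E[T | S = 4] = (2/5) / (3/10) = 4/3.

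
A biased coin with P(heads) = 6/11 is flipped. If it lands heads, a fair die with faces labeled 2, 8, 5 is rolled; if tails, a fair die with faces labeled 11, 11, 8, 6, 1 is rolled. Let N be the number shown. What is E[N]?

67/11

E[N | heads] = (2+8+5)/3 = 5.
E[N | tails] = (11+11+8+6+1)/5 = 37/5.
E[N] = (6/11)·(5) + (5/11)·(37/5) = 67/11.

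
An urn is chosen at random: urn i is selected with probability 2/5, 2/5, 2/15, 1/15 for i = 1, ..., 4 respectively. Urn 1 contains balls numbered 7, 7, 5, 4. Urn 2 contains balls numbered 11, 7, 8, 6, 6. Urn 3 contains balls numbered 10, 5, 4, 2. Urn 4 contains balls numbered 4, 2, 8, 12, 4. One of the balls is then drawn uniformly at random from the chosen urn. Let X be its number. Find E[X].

161/25

E[X | urn 1] = (7+7+5+4)/4 = 23/4.
E[X | urn 2] = (11+7+8+6+6)/5 = 38/5.
E[X | urn 3] = (10+5+4+2)/4 = 21/4.
E[X | urn 4] = (4+2+8+12+4)/5 = 6.
E[X] = (2/5)·(23/4) + (2/5)·(38/5) + (2/15)·(21/4) + (1/15)·(6) = 161/25.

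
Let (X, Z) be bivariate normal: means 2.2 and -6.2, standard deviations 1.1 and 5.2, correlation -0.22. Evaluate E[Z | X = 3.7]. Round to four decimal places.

-7.7600

For a bivariate normal, E[Z | X=x] = μ_Z + ρ·(σ_Z/σ_X)·(x − μ_X).
E[Z | X=3.7] = -6.2 + (-0.22)·(5.2/1.1)·(3.7 − (2.2)) = -6.2 + (-1.04)·(1.5) = -7.7600.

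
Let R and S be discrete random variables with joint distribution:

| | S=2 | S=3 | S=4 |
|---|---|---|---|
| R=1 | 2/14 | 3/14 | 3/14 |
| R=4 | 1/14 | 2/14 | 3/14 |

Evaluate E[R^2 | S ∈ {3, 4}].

86/11

P(S ∈ {3, 4}) = 11/14.
Σ R^2·P over the event = 1·(3/14) + 1·(3/14) + 16·(2/14) + 16·(3/14) = 43/7.
E[R^2 | S ∈ {3, 4}] = (43/7) / (11/14) = 86/11.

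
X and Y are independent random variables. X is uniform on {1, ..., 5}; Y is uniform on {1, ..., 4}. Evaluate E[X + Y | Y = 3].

P(Y = 3) = 1/4.
Summing (X+Y)·P(x,y) over outcomes with Y = 3 gives 3/2.
E[X + Y | Y = 3] = (3/2) / (1/4) = 6.

6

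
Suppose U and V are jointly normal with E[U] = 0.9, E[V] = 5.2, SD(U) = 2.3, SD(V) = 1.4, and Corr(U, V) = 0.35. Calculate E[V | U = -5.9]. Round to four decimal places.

The regression of V on U has slope ρ·σ_V/σ_U and passes through (μ_U, μ_V).
E[V | U=-5.9] = 5.2 + (0.35)·(1.4/2.3)·(-5.9 − (0.9)) = 5.2 + (0.21304)·(-6.8) = 3.7513.

3.7513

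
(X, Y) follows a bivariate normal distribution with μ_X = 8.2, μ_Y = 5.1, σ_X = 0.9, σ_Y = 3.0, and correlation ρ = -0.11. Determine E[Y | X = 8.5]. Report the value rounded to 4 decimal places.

The regression of Y on X has slope ρ·σ_Y/σ_X and passes through (μ_X, μ_Y).
E[Y | X=8.5] = 5.1 + (-0.11)·(3.0/0.9)·(8.5 − (8.2)) = 5.1 + (-0.36667)·(0.3) = 4.9900.

4.9900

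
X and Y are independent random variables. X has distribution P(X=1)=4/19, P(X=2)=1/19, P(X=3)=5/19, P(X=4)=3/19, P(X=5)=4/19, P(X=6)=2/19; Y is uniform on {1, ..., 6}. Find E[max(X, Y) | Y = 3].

74/19

P(Y = 3) = 1/6.
Summing max(X,Y)·P(x,y) over outcomes with Y = 3 gives 37/57.
E[max(X, Y) | Y = 3] = (37/57) / (1/6) = 74/19.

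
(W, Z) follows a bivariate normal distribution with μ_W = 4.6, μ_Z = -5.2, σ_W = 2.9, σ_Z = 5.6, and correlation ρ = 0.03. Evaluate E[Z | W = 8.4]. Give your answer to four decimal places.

-4.9799

For a bivariate normal, E[Z | W=x] = μ_Z + ρ·(σ_Z/σ_W)·(x − μ_W).
E[Z | W=8.4] = -5.2 + (0.03)·(5.6/2.9)·(8.4 − (4.6)) = -5.2 + (0.057931)·(3.8) = -4.9799.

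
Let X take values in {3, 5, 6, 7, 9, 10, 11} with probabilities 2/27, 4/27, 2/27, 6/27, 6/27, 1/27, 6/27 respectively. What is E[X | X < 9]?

40/7

P(X < 9) = 14/27.
Σ over the event: 3·2/27 + 5·4/27 + 6·2/27 + 7·2/9 = 80/27.
E[X | X < 9] = (80/27) / (14/27) = 40/7.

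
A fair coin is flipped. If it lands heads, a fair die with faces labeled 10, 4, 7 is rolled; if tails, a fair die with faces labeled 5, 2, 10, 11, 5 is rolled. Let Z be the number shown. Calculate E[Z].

E[Z | heads] = (10+4+7)/3 = 7.
E[Z | tails] = (5+2+10+11+5)/5 = 33/5.
E[Z] = (1/2)·(7) + (1/2)·(33/5) = 34/5.

34/5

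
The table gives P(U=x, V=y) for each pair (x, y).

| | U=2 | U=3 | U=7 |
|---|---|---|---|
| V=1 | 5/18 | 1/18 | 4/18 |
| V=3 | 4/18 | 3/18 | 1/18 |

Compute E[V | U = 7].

7/5

P(U = 7) = 5/18.
Σ V·P over the event = 1·(4/18) + 3·(1/18) = 7/18.
E[V | U = 7] = (7/18) / (5/18) = 7/5.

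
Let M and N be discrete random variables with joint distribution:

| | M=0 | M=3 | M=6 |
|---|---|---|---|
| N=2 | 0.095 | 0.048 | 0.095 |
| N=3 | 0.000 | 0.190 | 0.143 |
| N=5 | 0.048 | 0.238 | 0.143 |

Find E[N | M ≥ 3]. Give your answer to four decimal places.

P(M ≥ 3) = 0.857.
Summing N·P(M=x,N=y) over the conditioning event gives 3.190.
E[N | M ≥ 3] = (3.190) / (0.857) = 3.7223.

3.7223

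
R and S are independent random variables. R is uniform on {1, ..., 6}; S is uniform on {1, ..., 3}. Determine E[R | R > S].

P(R > S) = 2/3.
Summing R·P(x,y) over outcomes with R > S gives 53/18.
E[R | R > S] = (53/18) / (2/3) = 53/12.

53/12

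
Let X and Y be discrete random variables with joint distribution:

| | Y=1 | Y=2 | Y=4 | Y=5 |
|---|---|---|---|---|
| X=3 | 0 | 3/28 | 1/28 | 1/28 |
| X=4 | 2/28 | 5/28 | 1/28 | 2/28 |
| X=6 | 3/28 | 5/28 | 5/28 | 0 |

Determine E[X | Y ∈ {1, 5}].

37/8

P(Y ∈ {1, 5}) = 2/7.
Σ X·P over the event = 3·(1/28) + 4·(2/28) + 4·(2/28) + 6·(3/28) = 37/28.
E[X | Y ∈ {1, 5}] = (37/28) / (2/7) = 37/8.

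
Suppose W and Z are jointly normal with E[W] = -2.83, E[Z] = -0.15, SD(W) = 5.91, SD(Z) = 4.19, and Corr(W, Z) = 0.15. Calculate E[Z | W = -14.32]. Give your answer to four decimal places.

For a bivariate normal, E[Z | W=x] = μ_Z + ρ·(σ_Z/σ_W)·(x − μ_W).
E[Z | W=-14.32] = -0.15 + (0.15)·(4.19/5.91)·(-14.32 − (-2.83)) = -0.15 + (0.106345)·(-11.49) = -1.3719.

-1.3719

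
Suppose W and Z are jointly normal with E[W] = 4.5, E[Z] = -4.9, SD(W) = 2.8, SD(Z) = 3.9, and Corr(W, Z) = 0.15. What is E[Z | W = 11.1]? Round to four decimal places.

-3.5211

The regression of Z on W has slope ρ·σ_Z/σ_W and passes through (μ_W, μ_Z).
E[Z | W=11.1] = -4.9 + (0.15)·(3.9/2.8)·(11.1 − (4.5)) = -4.9 + (0.20893)·(6.6) = -3.5211.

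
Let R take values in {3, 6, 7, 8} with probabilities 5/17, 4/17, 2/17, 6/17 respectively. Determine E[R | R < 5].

3

P(R < 5) = 5/17.
Σ over the event: 3·5/17 = 15/17.
E[R | R < 5] = (15/17) / (5/17) = 3.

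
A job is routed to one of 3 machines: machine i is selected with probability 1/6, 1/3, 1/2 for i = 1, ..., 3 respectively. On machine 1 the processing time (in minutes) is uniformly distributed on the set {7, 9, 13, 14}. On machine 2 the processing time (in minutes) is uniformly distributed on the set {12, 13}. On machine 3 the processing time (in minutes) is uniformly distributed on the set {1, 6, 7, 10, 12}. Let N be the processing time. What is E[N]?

1147/120

E[N | machine 1] = (7+9+13+14)/4 = 43/4.
E[N | machine 2] = (12+13)/2 = 25/2.
E[N | machine 3] = (1+6+7+10+12)/5 = 36/5.
By the law of total expectation,
E[N] = (1/6)·(43/4) + (1/3)·(25/2) + (1/2)·(36/5) = 1147/120.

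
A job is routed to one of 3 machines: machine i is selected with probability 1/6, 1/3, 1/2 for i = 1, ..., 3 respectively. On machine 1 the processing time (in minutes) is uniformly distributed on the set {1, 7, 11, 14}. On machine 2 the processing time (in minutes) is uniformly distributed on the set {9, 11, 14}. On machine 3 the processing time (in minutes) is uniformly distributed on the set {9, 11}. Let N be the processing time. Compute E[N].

731/72

E[N | machine 1] = (1+7+11+14)/4 = 33/4.
E[N | machine 2] = (9+11+14)/3 = 34/3.
E[N | machine 3] = (9+11)/2 = 10.
E[N] = (1/6)·(33/4) + (1/3)·(34/3) + (1/2)·(10) = 731/72.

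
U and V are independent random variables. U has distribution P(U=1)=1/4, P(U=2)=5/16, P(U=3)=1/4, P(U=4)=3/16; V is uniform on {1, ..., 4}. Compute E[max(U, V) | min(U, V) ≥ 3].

P(min(U, V) ≥ 3) = 7/32.
Summing max(U,V)·P(x,y) over outcomes with min(U, V) ≥ 3 gives 13/16.
E[max(U, V) | min(U, V) ≥ 3] = (13/16) / (7/32) = 26/7.

26/7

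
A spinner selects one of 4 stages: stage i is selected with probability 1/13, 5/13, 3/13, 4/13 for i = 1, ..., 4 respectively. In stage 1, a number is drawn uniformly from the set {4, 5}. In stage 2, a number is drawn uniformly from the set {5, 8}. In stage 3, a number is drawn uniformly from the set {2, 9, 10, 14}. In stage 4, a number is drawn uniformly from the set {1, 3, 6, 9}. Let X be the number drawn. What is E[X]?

E[X | stage 1] = (4+5)/2 = 9/2.
E[X | stage 2] = (5+8)/2 = 13/2.
E[X | stage 3] = (2+9+10+14)/4 = 35/4.
E[X | stage 4] = (1+3+6+9)/4 = 19/4.
By the law of total expectation,
E[X] = (1/13)·(9/2) + (5/13)·(13/2) + (3/13)·(35/4) + (4/13)·(19/4) = 329/52.

329/52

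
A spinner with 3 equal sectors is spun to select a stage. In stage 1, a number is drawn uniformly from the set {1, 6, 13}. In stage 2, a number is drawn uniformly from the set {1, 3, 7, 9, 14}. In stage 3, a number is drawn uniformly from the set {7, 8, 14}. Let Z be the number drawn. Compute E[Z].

347/45

E[Z | stage 1] = (1+6+13)/3 = 20/3.
E[Z | stage 2] = (1+3+7+9+14)/5 = 34/5.
E[Z | stage 3] = (7+8+14)/3 = 29/3.
By the law of total expectation,
E[Z] = (1/3)·(20/3) + (1/3)·(34/5) + (1/3)·(29/3) = 347/45.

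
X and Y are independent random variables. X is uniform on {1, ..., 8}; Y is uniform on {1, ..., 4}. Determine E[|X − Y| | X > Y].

37/11

P(X > Y) = 11/16.
Summing |X−Y|·P(x,y) over outcomes with X > Y gives 37/16.
E[|X − Y| | X > Y] = (37/16) / (11/16) = 37/11.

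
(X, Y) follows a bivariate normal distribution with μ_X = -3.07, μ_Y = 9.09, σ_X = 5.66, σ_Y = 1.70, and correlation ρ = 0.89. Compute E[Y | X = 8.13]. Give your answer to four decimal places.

For a bivariate normal, E[Y | X=x] = μ_Y + ρ·(σ_Y/σ_X)·(x − μ_X).
E[Y | X=8.13] = 9.09 + (0.89)·(1.70/5.66)·(8.13 − (-3.07)) = 9.09 + (0.26731)·(11.2) = 12.0839.

12.0839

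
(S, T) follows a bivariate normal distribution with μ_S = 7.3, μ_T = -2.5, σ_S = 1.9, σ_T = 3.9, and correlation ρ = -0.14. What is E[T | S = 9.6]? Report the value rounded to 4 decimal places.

-3.1609

For a bivariate normal, E[T | S=x] = μ_T + ρ·(σ_T/σ_S)·(x − μ_S).
E[T | S=9.6] = -2.5 + (-0.14)·(3.9/1.9)·(9.6 − (7.3)) = -2.5 + (-0.287368)·(2.3) = -3.1609.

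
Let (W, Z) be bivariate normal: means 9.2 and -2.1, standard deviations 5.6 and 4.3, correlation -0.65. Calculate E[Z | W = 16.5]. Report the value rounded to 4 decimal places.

-5.7435

E[Z | W=x] = μ_Z + ρ(σ_Z/σ_W)(x − μ_W) for jointly normal variables.
E[Z | W=16.5] = -2.1 + (-0.65)·(4.3/5.6)·(16.5 − (9.2)) = -2.1 + (-0.49911)·(7.3) = -5.7435.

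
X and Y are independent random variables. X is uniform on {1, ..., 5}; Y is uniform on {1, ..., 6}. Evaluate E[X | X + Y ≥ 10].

Outcomes with X + Y ≥ 10: (4,6), (5,5), (5,6), each with probability 1/30.
E[X | X + Y ≥ 10] = (4 + 5 + 5) / 3 = 14/3.

14/3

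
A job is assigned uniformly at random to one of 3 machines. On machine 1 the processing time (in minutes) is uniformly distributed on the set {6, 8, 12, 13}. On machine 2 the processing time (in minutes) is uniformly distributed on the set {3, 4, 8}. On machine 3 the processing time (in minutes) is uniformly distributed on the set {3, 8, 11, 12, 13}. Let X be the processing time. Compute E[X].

161/20

E[X | machine 1] = (6+8+12+13)/4 = 39/4.
E[X | machine 2] = (3+4+8)/3 = 5.
E[X | machine 3] = (3+8+11+12+13)/5 = 47/5.
By the law of total expectation,
E[X] = (1/3)·(39/4) + (1/3)·(5) + (1/3)·(47/5) = 161/20.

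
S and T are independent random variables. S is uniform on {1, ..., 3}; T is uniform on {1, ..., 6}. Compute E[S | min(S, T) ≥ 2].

P(min(S, T) ≥ 2) = 5/9.
Summing S·P(x,y) over outcomes with min(S, T) ≥ 2 gives 25/18.
E[S | min(S, T) ≥ 2] = (25/18) / (5/9) = 5/2.

5/2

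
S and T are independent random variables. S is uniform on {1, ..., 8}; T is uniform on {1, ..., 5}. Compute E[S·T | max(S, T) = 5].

125/9

P(max(S, T) = 5) = 9/40.
Summing ST·P(x,y) over outcomes with max(S, T) = 5 gives 25/8.
E[S·T | max(S, T) = 5] = (25/8) / (9/40) = 125/9.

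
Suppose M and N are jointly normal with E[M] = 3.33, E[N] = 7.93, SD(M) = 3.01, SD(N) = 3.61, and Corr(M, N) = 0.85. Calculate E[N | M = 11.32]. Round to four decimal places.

16.0753

The regression of N on M has slope ρ·σ_N/σ_M and passes through (μ_M, μ_N).
E[N | M=11.32] = 7.93 + (0.85)·(3.61/3.01)·(11.32 − (3.33)) = 7.93 + (1.01944)·(7.99) = 16.0753.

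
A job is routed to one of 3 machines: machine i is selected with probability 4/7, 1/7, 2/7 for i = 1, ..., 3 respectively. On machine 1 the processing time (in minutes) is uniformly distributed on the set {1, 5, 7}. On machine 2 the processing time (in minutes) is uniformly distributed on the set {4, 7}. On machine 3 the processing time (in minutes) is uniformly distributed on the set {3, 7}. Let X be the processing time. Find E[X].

E[X | machine 1] = (1+5+7)/3 = 13/3.
E[X | machine 2] = (4+7)/2 = 11/2.
E[X | machine 3] = (3+7)/2 = 5.
E[X] = (4/7)·(13/3) + (1/7)·(11/2) + (2/7)·(5) = 197/42.

197/42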